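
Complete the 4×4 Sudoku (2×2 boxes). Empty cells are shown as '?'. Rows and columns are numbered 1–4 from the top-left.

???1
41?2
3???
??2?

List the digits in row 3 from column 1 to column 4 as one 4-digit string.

R1C1 = 2: row 1 has {1}; col 1 has {3,4}; box has {1,4} → only 2 remains.
R1C2 = 3: row 1 has {1,2}; col 2 has {1}; box has {1,2,4} → only 3 remains.
R1C3 = 4: row 1 has {1,2,3}; col 3 has {2}; box has {1,2} → only 4 remains.
R2C3 = 3: row 2 has {1,2,4}; col 3 has {2,4}; box has {1,2,4} → only 3 remains.
R3C3 = 1: row 3 has {3}; col 3 has {2,3,4}; box has {2} → only 1 remains.
R3C4 = 4: row 3 has {1,3}; col 4 has {1,2}; box has {1,2} → only 4 remains.
R4C1 = 1: row 4 has {2}; col 1 has {2,3,4}; box has {3} → only 1 remains.
R4C2 = 4: row 4 has {1,2}; col 2 has {1,3}; box has {1,3} → only 4 remains.
R4C4 = 3: row 4 has {1,2,4}; col 4 has {1,2,4}; box has {1,2,4} → only 3 remains.
R3C2 = 2: row 3 has {1,3,4}; col 2 has {1,3,4}; box has {1,3,4} → only 2 remains.

3214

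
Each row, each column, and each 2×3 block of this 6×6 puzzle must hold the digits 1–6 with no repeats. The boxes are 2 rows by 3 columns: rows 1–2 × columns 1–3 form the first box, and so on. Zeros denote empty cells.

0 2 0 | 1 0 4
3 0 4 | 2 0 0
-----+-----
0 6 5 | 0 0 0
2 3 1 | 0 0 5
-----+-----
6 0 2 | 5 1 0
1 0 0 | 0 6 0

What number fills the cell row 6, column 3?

row 1, column 1 = 5: row 1 has {1,2,4}; col 1 has {1,2,3,6}; box has {2,3,4} → only 5 remains.
row 1, column 3 = 6: row 1 has {1,2,4,5}; col 3 has {1,2,4,5}; box has {2,3,4,5} → only 6 remains.
row 1, column 5 = 3: row 1 has {1,2,4,5,6}; col 5 has {1,6}; box has {1,2,4} → only 3 remains.
row 2, column 2 = 1: row 2 has {2,3,4}; col 2 has {2,3,6}; box has {2,3,4,5,6} → only 1 remains.
row 2, column 5 = 5: row 2 has {1,2,3,4}; col 5 has {1,3,6}; box has {1,2,3,4} → only 5 remains.
row 2, column 6 = 6: row 2 has {1,2,3,4,5}; col 6 has {4,5}; box has {1,2,3,4,5} → only 6 remains.
row 3, column 1 = 4: row 3 has {5,6}; col 1 has {1,2,3,5,6}; box has {1,2,3,5,6} → only 4 remains.
row 3, column 4 = 3: row 3 has {4,5,6}; col 4 has {1,2,5}; box has {5} → only 3 remains.
row 3, column 5 = 2: row 3 has {3,4,5,6}; col 5 has {1,3,5,6}; box has {3,5} → only 2 remains.
row 3, column 6 = 1: row 3 has {2,3,4,5,6}; col 6 has {4,5,6}; box has {2,3,5} → only 1 remains.
row 4, column 5 = 4: row 4 has {1,2,3,5}; col 5 has {1,2,3,5,6}; box has {1,2,3,5} → only 4 remains.
row 5, column 2 = 4: row 5 has {1,2,5,6}; col 2 has {1,2,3,6}; box has {1,2,6} → only 4 remains.
row 5, column 6 = 3: row 5 has {1,2,4,5,6}; col 6 has {1,4,5,6}; box has {1,5,6} → only 3 remains.
row 6, column 2 = 5: row 6 has {1,6}; col 2 has {1,2,3,4,6}; box has {1,2,4,6} → only 5 remains.
row 6, column 3 = 3: row 6 has {1,5,6}; col 3 has {1,2,4,5,6}; box has {1,2,4,5,6} → only 3 remains.

3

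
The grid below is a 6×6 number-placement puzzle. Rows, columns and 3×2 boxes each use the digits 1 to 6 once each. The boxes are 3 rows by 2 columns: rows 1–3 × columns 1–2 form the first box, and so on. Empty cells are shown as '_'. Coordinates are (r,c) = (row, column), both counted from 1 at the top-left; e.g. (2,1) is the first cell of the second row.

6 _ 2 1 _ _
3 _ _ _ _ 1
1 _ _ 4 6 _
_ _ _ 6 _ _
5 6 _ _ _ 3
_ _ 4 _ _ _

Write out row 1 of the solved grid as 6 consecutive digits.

(2,4) = 5 (sole candidate).
(3,3) = 3 (sole candidate).
(5,3) = 1 (sole candidate).
(5,4) = 2 (sole candidate).
(5,5) = 4 (sole candidate).
(6,1) = 2 (sole candidate).
(6,4) = 3 (sole candidate).
(2,3) = 6 (sole candidate).
(2,5) = 2 (sole candidate).
(3,6) = 5 (sole candidate).
(4,1) = 4 (sole candidate).
(4,3) = 5 (sole candidate).
(4,5) = 1 (sole candidate).
(4,6) = 2 (sole candidate).
(6,2) = 1 (sole candidate).
(6,5) = 5 (sole candidate).
(6,6) = 6 (sole candidate).
(1,5) = 3: row 1 has {1,2,6}; col 5 has {1,2,4,5,6}; box has {1,2,5,6} → only 3 remains.
(1,6) = 4: row 1 has {1,2,3,6}; col 6 has {1,2,3,5,6}; box has {1,2,3,5,6} → only 4 remains.
(2,2) = 4 (sole candidate).
(3,2) = 2 (sole candidate).
(4,2) = 3 (sole candidate).
(1,2) = 5: row 1 has {1,2,3,4,6}; col 2 has {1,2,3,4,6}; box has {1,2,3,4,6} → only 5 remains.

652134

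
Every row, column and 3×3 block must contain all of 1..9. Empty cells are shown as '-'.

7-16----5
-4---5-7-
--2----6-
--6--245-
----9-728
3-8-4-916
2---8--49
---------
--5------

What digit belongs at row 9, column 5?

6

row 4, column 9 = 3 (sole candidate).
row 5, column 3 = 4 (sole candidate).
row 6, column 6 = 7 (sole candidate).
row 4, column 5 = 1 (sole candidate).
row 6, column 4 = 5 (sole candidate).
row 4, column 1 = 9 (sole candidate).
row 4, column 2 = 7 (sole candidate).
row 4, column 4 = 8 (sole candidate).
row 5, column 4 = 3 (sole candidate).
row 5, column 6 = 6 (sole candidate).
row 6, column 2 = 2 (sole candidate).
row 1, column 6 = 4 (hidden single in row 1).
row 2, column 1 = 6 (hidden single in row 2).
row 2, column 7 = 8 (hidden single in row 2).
row 1, column 2 = 8 (hidden single in row 1).
row 3, column 1 = 5 (sole candidate).
row 5, column 1 = 1 (sole candidate).
row 5, column 2 = 5 (sole candidate).
row 1, column 8 = 9 (hidden single in row 1).
row 3, column 9 = 4 (hidden single in row 3).
row 3, column 6 = 8 (hidden single in row 3).
row 7, column 7 = 5 (hidden single in row 7).
row 7, column 2 = 6 (hidden single in row 7).
row 8, column 5 = 5 (hidden single in row 8).
row 8, column 7 = 6 (hidden single in row 8).
row 9, column 5 = 6: in row 9, 6 can only go here (every other open cell in that row sees a 6).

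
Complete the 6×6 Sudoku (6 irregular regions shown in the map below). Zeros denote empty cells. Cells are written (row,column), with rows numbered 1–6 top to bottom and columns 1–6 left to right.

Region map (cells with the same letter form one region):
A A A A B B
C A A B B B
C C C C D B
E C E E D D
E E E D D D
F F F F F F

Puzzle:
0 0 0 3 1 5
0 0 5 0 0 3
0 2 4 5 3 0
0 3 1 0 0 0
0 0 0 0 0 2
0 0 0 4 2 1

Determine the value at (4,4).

(3,6) = 6 (sole candidate).
(4,6) = 4 (sole candidate).
(2,4) = 2 (sole candidate).
(2,5) = 4 (sole candidate).
(3,1) = 1 (sole candidate).
(4,4) = 6: row 4 has {1,3,4}; col 4 has {2,3,4,5}; region has {1} → only 6 remains.

6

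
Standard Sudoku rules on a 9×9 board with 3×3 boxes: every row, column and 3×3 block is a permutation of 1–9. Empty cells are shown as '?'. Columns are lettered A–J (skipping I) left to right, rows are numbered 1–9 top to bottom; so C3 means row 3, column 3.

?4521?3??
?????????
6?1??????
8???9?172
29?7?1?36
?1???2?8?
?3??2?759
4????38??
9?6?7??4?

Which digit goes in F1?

6

A1 = 7: row 1 has {1,2,3,4,5}; col 1 has {2,4,6,8,9}; box has {1,4,5,6} → only 7 remains.
J1 = 8: row 1 has {1,2,3,4,5,7}; col 9 has {2,6,9}; box has {3} → only 8 remains.
A2 = 3: row 2 has {}; col 1 has {2,4,6,7,8,9}; box has {1,4,5,6,7} → only 3 remains.
C5 = 4: row 5 has {1,2,3,6,7,9}; col 3 has {1,5,6}; box has {1,2,8,9} → only 4 remains.
G5 = 5: row 5 has {1,2,3,4,6,7,9}; col 7 has {1,3,7,8}; box has {1,2,3,6,7,8} → only 5 remains.
A6 = 5: row 6 has {1,2,8}; col 1 has {2,3,4,6,7,8,9}; box has {1,2,4,8,9} → only 5 remains.
J6 = 4: row 6 has {1,2,5,8}; col 9 has {2,6,8,9}; box has {1,2,3,5,6,7,8} → only 4 remains.
A7 = 1: row 7 has {2,3,5,7,9}; col 1 has {2,3,4,5,6,7,8,9}; box has {3,4,6,9} → only 1 remains.
C7 = 8: row 7 has {1,2,3,5,7,9}; col 3 has {1,4,5,6}; box has {1,3,4,6,9} → only 8 remains.
J8 = 1: row 8 has {3,4,8}; col 9 has {2,4,6,8,9}; box has {4,5,7,8,9} → only 1 remains.
G9 = 2: row 9 has {4,6,7,9}; col 7 has {1,3,5,7,8}; box has {1,4,5,7,8,9} → only 2 remains.
J9 = 3: row 9 has {2,4,6,7,9}; col 9 has {1,2,4,6,8,9}; box has {1,2,4,5,7,8,9} → only 3 remains.
B4 = 6: row 4 has {1,2,7,8,9}; col 2 has {1,3,4,9}; box has {1,2,4,5,8,9} → only 6 remains.
C4 = 3: row 4 has {1,2,6,7,8,9}; col 3 has {1,4,5,6,8}; box has {1,2,4,5,6,8,9} → only 3 remains.
E5 = 8: row 5 has {1,2,3,4,5,6,7,9}; col 5 has {1,2,7,9}; box has {1,2,7,9} → only 8 remains.
C6 = 7: row 6 has {1,2,4,5,8}; col 3 has {1,3,4,5,6,8}; box has {1,2,3,4,5,6,8,9} → only 7 remains.
G6 = 9: row 6 has {1,2,4,5,7,8}; col 7 has {1,2,3,5,7,8}; box has {1,2,3,4,5,6,7,8} → only 9 remains.
C8 = 2: row 8 has {1,3,4,8}; col 3 has {1,3,4,5,6,7,8}; box has {1,3,4,6,8,9} → only 2 remains.
H8 = 6: row 8 has {1,2,3,4,8}; col 8 has {3,4,5,7,8}; box has {1,2,3,4,5,7,8,9} → only 6 remains.
B9 = 5: row 9 has {2,3,4,6,7,9}; col 2 has {1,3,4,6,9}; box has {1,2,3,4,6,8,9} → only 5 remains.
F9 = 8: row 9 has {2,3,4,5,6,7,9}; col 6 has {1,2,3}; box has {2,3,7} → only 8 remains.
H1 = 9: row 1 has {1,2,3,4,5,7,8}; col 8 has {3,4,5,6,7,8}; box has {3,8} → only 9 remains.
C2 = 9: row 2 has {3}; col 3 has {1,2,3,4,5,6,7,8}; box has {1,3,4,5,6,7} → only 9 remains.
G3 = 4: row 3 has {1,6}; col 7 has {1,2,3,5,7,8,9}; box has {3,8,9} → only 4 remains.
H3 = 2: row 3 has {1,4,6}; col 8 has {3,4,5,6,7,8,9}; box has {3,4,8,9} → only 2 remains.
B8 = 7: row 8 has {1,2,3,4,6,8}; col 2 has {1,3,4,5,6,9}; box has {1,2,3,4,5,6,8,9} → only 7 remains.
E8 = 5: row 8 has {1,2,3,4,6,7,8}; col 5 has {1,2,7,8,9}; box has {2,3,7,8} → only 5 remains.
D9 = 1: row 9 has {2,3,4,5,6,7,8,9}; col 4 has {2,7}; box has {2,3,5,7,8} → only 1 remains.
F1 = 6: row 1 has {1,2,3,4,5,7,8,9}; col 6 has {1,2,3,8}; box has {1,2} → only 6 remains.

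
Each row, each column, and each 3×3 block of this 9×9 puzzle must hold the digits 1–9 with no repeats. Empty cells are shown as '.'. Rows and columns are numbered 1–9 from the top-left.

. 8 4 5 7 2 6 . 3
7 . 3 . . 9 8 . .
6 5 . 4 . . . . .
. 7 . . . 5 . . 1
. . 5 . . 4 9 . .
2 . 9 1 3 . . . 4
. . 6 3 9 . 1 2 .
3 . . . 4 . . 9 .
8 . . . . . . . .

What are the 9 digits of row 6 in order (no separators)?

269138754

r1c8 = 1 (sole candidate).
r2c4 = 6 (sole candidate).
r2c5 = 1 (sole candidate).
r3c5 = 8 (sole candidate).
r3c6 = 3 (sole candidate).
r3c8 = 7 (sole candidate).
r4c1 = 4 (sole candidate).
r4c3 = 8 (sole candidate).
r5c1 = 1 (sole candidate).
r6c2 = 6: row 6 has {1,2,3,4,9}; col 2 has {5,7,8}; box has {1,2,4,5,7,8,9} → only 6 remains.
r7c1 = 5 (sole candidate).
r7c2 = 4 (sole candidate).
r1c1 = 9 (sole candidate).
r2c2 = 2 (sole candidate).
r2c9 = 5 (sole candidate).
r3c3 = 1 (sole candidate).
r3c7 = 2 (sole candidate).
r3c9 = 9 (sole candidate).
r4c7 = 3 (sole candidate).
r4c8 = 6 (sole candidate).
r5c2 = 3 (sole candidate).
r5c8 = 8 (sole candidate).
r6c8 = 5: row 6 has {1,2,3,4,6,9}; col 8 has {1,2,6,7,8,9}; box has {1,3,4,6,8,9} → only 5 remains.
r8c2 = 1 (sole candidate).
r9c2 = 9 (sole candidate).
r2c8 = 4 (sole candidate).
r4c5 = 2 (sole candidate).
r5c4 = 7 (sole candidate).
r5c5 = 6 (sole candidate).
r5c9 = 2 (sole candidate).
r6c6 = 8: row 6 has {1,2,3,4,5,6,9}; col 6 has {2,3,4,5,9}; box has {1,2,3,4,5,6,7} → only 8 remains.
r6c7 = 7: row 6 has {1,2,3,4,5,6,8,9}; col 7 has {1,2,3,6,8,9}; box has {1,2,3,4,5,6,8,9} → only 7 remains.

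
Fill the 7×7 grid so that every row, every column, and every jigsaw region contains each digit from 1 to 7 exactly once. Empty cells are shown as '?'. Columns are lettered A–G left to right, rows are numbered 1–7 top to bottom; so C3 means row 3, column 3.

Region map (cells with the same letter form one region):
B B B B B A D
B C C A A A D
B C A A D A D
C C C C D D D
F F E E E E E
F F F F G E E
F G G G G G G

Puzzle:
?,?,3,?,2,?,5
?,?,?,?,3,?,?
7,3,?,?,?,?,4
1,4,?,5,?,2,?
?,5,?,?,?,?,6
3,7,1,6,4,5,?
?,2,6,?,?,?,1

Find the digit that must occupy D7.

7

B2 = 6 (sole candidate).
G2 = 7 (sole candidate).
C4 = 7 (sole candidate).
E4 = 6 (sole candidate).
G4 = 3 (sole candidate).
G6 = 2 (sole candidate).
A7 = 4 (sole candidate).
A1 = 6 (sole candidate).
B1 = 1 (sole candidate).
D1 = 4 (sole candidate).
F1 = 7 (sole candidate).
A2 = 5 (sole candidate).
C2 = 2 (sole candidate).
D2 = 1 (sole candidate).
F2 = 4 (sole candidate).
C3 = 5 (sole candidate).
D3 = 2 (sole candidate).
E3 = 1 (sole candidate).
F3 = 6 (sole candidate).
A5 = 2 (sole candidate).
C5 = 4 (sole candidate).
E5 = 7 (sole candidate).
E7 = 5 (sole candidate).
F7 = 3 (sole candidate).
D5 = 3 (sole candidate).
F5 = 1 (sole candidate).
D7 = 7: row 7 has {1,2,3,4,5,6}; col 4 has {1,2,3,4,5,6}; region has {1,2,3,4,5,6} → only 7 remains.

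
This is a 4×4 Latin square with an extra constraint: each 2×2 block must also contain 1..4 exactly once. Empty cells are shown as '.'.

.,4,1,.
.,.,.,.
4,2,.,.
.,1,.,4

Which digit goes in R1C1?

R2C2 = 3: row 2 has {}; col 2 has {1,2,4}; box has {4} → only 3 remains.
R2C4 = 2: row 2 has {3}; col 4 has {4}; box has {1} → only 2 remains.
R3C3 = 3: row 3 has {2,4}; col 3 has {1}; box has {4} → only 3 remains.
R3C4 = 1: row 3 has {2,3,4}; col 4 has {2,4}; box has {3,4} → only 1 remains.
R4C1 = 3: row 4 has {1,4}; col 1 has {4}; box has {1,2,4} → only 3 remains.
R4C3 = 2: row 4 has {1,3,4}; col 3 has {1,3}; box has {1,3,4} → only 2 remains.
R1C1 = 2: row 1 has {1,4}; col 1 has {3,4}; box has {3,4} → only 2 remains.

2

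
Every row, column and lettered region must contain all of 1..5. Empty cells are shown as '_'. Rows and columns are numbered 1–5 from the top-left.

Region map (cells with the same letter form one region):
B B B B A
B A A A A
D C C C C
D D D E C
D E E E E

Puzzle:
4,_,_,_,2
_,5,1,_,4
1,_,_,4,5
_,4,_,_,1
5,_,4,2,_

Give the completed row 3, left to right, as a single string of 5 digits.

r2c4 = 3 (sole candidate).
r4c4 = 5 (sole candidate).
r5c5 = 3 (sole candidate).
r1c4 = 1 (sole candidate).
r2c1 = 2 (sole candidate).
r4c1 = 3 (sole candidate).
r4c3 = 2 (sole candidate).
r5c2 = 1 (sole candidate).
r1c2 = 3 (sole candidate).
r1c3 = 5 (sole candidate).
r3c2 = 2: row 3 has {1,4,5}; col 2 has {1,3,4,5}; region has {1,4,5} → only 2 remains.
r3c3 = 3: row 3 has {1,2,4,5}; col 3 has {1,2,4,5}; region has {1,2,4,5} → only 3 remains.

12345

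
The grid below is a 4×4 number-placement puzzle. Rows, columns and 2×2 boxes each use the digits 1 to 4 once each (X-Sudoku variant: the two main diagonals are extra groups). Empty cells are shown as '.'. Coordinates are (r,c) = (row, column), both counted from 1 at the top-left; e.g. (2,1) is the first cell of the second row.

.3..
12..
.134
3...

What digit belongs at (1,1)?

(1,1) = 4: row 1 has {3}; col 1 has {1,3}; box has {1,2,3}; main diagonal has {2,3} → only 4 remains.

4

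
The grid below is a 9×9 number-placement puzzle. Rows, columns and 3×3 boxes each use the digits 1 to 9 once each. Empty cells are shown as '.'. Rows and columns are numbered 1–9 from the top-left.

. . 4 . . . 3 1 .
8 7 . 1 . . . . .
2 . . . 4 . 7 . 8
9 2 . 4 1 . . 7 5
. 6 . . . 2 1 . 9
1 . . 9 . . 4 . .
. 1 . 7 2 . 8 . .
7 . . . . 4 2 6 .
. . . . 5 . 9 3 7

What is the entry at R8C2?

8

R4C7 = 6: row 4 has {1,2,4,5,7,9}; col 7 has {1,2,3,4,7,8,9}; box has {1,4,5,7,9} → only 6 remains.
R5C8 = 8: row 5 has {1,2,6,9}; col 8 has {1,3,6,7}; box has {1,4,5,6,7,9} → only 8 remains.
R6C8 = 2: row 6 has {1,4,9}; col 8 has {1,3,6,7,8}; box has {1,4,5,6,7,8,9} → only 2 remains.
R6C9 = 3: row 6 has {1,2,4,9}; col 9 has {5,7,8,9}; box has {1,2,4,5,6,7,8,9} → only 3 remains.
R7C9 = 4: row 7 has {1,2,7,8}; col 9 has {3,5,7,8,9}; box has {2,3,6,7,8,9} → only 4 remains.
R8C9 = 1: row 8 has {2,4,6,7}; col 9 has {3,4,5,7,8,9}; box has {2,3,4,6,7,8,9} → only 1 remains.
R2C7 = 5: row 2 has {1,7,8}; col 7 has {1,2,3,4,6,7,8,9}; box has {1,3,7,8} → only 5 remains.
R3C8 = 9: row 3 has {2,4,7,8}; col 8 has {1,2,3,6,7,8}; box has {1,3,5,7,8} → only 9 remains.
R7C8 = 5: row 7 has {1,2,4,7,8}; col 8 has {1,2,3,6,7,8,9}; box has {1,2,3,4,6,7,8,9} → only 5 remains.
R2C8 = 4: row 2 has {1,5,7,8}; col 8 has {1,2,3,5,6,7,8,9}; box has {1,3,5,7,8,9} → only 4 remains.
R2C9 = 2: in row 2, 2 can only go here (every other open cell in that row sees a 2).
R1C9 = 6: row 1 has {1,3,4}; col 9 has {1,2,3,4,5,7,8,9}; box has {1,2,3,4,5,7,8,9} → only 6 remains.
R1C1 = 5: row 1 has {1,3,4,6}; col 1 has {1,2,7,8,9}; box has {2,4,7,8} → only 5 remains.
R1C2 = 9: row 1 has {1,3,4,5,6}; col 2 has {1,2,6,7}; box has {2,4,5,7,8} → only 9 remains.
R3C2 = 3: row 3 has {2,4,7,8,9}; col 2 has {1,2,6,7,9}; box has {2,4,5,7,8,9} → only 3 remains.
R2C3 = 6: row 2 has {1,2,4,5,7,8}; col 3 has {4}; box has {2,3,4,5,7,8,9} → only 6 remains.
R3C3 = 1: row 3 has {2,3,4,7,8,9}; col 3 has {4,6}; box has {2,3,4,5,6,7,8,9} → only 1 remains.
R1C4 = 2: in row 1, 2 can only go here (every other open cell in that row sees a 2).
R5C1 = 4: in row 5, 4 can only go here (every other open cell in that row sees a 4).
R9C1 = 6: row 9 has {3,5,7,9}; col 1 has {1,2,4,5,7,8,9}; box has {1,7} → only 6 remains.
R9C4 = 8: row 9 has {3,5,6,7,9}; col 4 has {1,2,4,7,9}; box has {2,4,5,7} → only 8 remains.
R9C6 = 1: row 9 has {3,5,6,7,8,9}; col 6 has {2,4}; box has {2,4,5,7,8} → only 1 remains.
R7C1 = 3: row 7 has {1,2,4,5,7,8}; col 1 has {1,2,4,5,6,7,8,9}; box has {1,6,7} → only 3 remains.
R7C3 = 9: row 7 has {1,2,3,4,5,7,8}; col 3 has {1,4,6}; box has {1,3,6,7} → only 9 remains.
R7C6 = 6: row 7 has {1,2,3,4,5,7,8,9}; col 6 has {1,2,4}; box has {1,2,4,5,7,8} → only 6 remains.
R8C4 = 3: row 8 has {1,2,4,6,7}; col 4 has {1,2,4,7,8,9}; box has {1,2,4,5,6,7,8} → only 3 remains.
R8C5 = 9: row 8 has {1,2,3,4,6,7}; col 5 has {1,2,4,5}; box has {1,2,3,4,5,6,7,8} → only 9 remains.
R9C2 = 4: row 9 has {1,3,5,6,7,8,9}; col 2 has {1,2,3,6,7,9}; box has {1,3,6,7,9} → only 4 remains.
R9C3 = 2: row 9 has {1,3,4,5,6,7,8,9}; col 3 has {1,4,6,9}; box has {1,3,4,6,7,9} → only 2 remains.
R2C5 = 3: row 2 has {1,2,4,5,6,7,8}; col 5 has {1,2,4,5,9}; box has {1,2,4} → only 3 remains.
R2C6 = 9: row 2 has {1,2,3,4,5,6,7,8}; col 6 has {1,2,4,6}; box has {1,2,3,4} → only 9 remains.
R3C6 = 5: row 3 has {1,2,3,4,7,8,9}; col 6 has {1,2,4,6,9}; box has {1,2,3,4,9} → only 5 remains.
R5C4 = 5: row 5 has {1,2,4,6,8,9}; col 4 has {1,2,3,4,7,8,9}; box has {1,2,4,9} → only 5 remains.
R5C5 = 7: row 5 has {1,2,4,5,6,8,9}; col 5 has {1,2,3,4,5,9}; box has {1,2,4,5,9} → only 7 remains.
R6C6 = 8: row 6 has {1,2,3,4,9}; col 6 has {1,2,4,5,6,9}; box has {1,2,4,5,7,9} → only 8 remains.
R1C5 = 8: row 1 has {1,2,3,4,5,6,9}; col 5 has {1,2,3,4,5,7,9}; box has {1,2,3,4,5,9} → only 8 remains.
R1C6 = 7: row 1 has {1,2,3,4,5,6,8,9}; col 6 has {1,2,4,5,6,8,9}; box has {1,2,3,4,5,8,9} → only 7 remains.
R3C4 = 6: row 3 has {1,2,3,4,5,7,8,9}; col 4 has {1,2,3,4,5,7,8,9}; box has {1,2,3,4,5,7,8,9} → only 6 remains.
R4C6 = 3: row 4 has {1,2,4,5,6,7,9}; col 6 has {1,2,4,5,6,7,8,9}; box has {1,2,4,5,7,8,9} → only 3 remains.
R5C3 = 3: row 5 has {1,2,4,5,6,7,8,9}; col 3 has {1,2,4,6,9}; box has {1,2,4,6,9} → only 3 remains.
R6C2 = 5: row 6 has {1,2,3,4,8,9}; col 2 has {1,2,3,4,6,7,9}; box has {1,2,3,4,6,9} → only 5 remains.
R6C3 = 7: row 6 has {1,2,3,4,5,8,9}; col 3 has {1,2,3,4,6,9}; box has {1,2,3,4,5,6,9} → only 7 remains.
R6C5 = 6: row 6 has {1,2,3,4,5,7,8,9}; col 5 has {1,2,3,4,5,7,8,9}; box has {1,2,3,4,5,7,8,9} → only 6 remains.
R8C2 = 8: row 8 has {1,2,3,4,6,7,9}; col 2 has {1,2,3,4,5,6,7,9}; box has {1,2,3,4,6,7,9} → only 8 remains.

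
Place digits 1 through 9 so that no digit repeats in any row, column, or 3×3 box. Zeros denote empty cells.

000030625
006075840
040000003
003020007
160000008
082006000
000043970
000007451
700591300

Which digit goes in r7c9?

2

r2c9 = 9: row 2 has {4,5,6,7,8}; col 9 has {1,3,5,7,8}; box has {2,3,4,5,6,8} → only 9 remains.
r3c8 = 1: row 3 has {3,4}; col 8 has {2,4,5,7}; box has {2,3,4,5,6,8,9} → only 1 remains.
r5c5 = 5: row 5 has {1,6,8}; col 5 has {2,3,4,7,9}; box has {2,6} → only 5 remains.
r5c7 = 2: row 5 has {1,5,6,8}; col 7 has {3,4,6,8,9}; box has {7,8} → only 2 remains.
r6c5 = 1: row 6 has {2,6,8}; col 5 has {2,3,4,5,7,9}; box has {2,5,6} → only 1 remains.
r6c7 = 5: row 6 has {1,2,6,8}; col 7 has {2,3,4,6,8,9}; box has {2,7,8} → only 5 remains.
r6c9 = 4: row 6 has {1,2,5,6,8}; col 9 has {1,3,5,7,8,9}; box has {2,5,7,8} → only 4 remains.
r9c2 = 2: row 9 has {1,3,5,7,9}; col 2 has {4,6,8}; box has {7} → only 2 remains.
r9c9 = 6: row 9 has {1,2,3,5,7,9}; col 9 has {1,3,4,5,7,8,9}; box has {1,3,4,5,7,9} → only 6 remains.
r3c7 = 7: row 3 has {1,3,4}; col 7 has {2,3,4,5,6,8,9}; box has {1,2,3,4,5,6,8,9} → only 7 remains.
r4c7 = 1: row 4 has {2,3,7}; col 7 has {2,3,4,5,6,7,8,9}; box has {2,4,5,7,8} → only 1 remains.
r6c1 = 9: row 6 has {1,2,4,5,6,8}; col 1 has {1,7}; box has {1,2,3,6,8} → only 9 remains.
r6c8 = 3: row 6 has {1,2,4,5,6,8,9}; col 8 has {1,2,4,5,7}; box has {1,2,4,5,7,8} → only 3 remains.
r7c9 = 2: row 7 has {3,4,7,9}; col 9 has {1,3,4,5,6,7,8,9}; box has {1,3,4,5,6,7,9} → only 2 remains.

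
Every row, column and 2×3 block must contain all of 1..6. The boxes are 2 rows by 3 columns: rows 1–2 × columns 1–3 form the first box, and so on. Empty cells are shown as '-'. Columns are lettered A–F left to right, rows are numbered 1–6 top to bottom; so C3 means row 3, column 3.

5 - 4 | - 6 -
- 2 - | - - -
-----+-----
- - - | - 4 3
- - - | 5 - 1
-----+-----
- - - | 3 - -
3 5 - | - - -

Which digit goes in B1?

F1 = 2: row 1 has {4,5,6}; col 6 has {1,3}; box has {6} → only 2 remains.
E4 = 2: row 4 has {1,5}; col 5 has {4,6}; box has {1,3,4,5} → only 2 remains.
E6 = 1: row 6 has {3,5}; col 5 has {2,4,6}; box has {3} → only 1 remains.
D1 = 1: row 1 has {2,4,5,6}; col 4 has {3,5}; box has {2,6} → only 1 remains.
D2 = 4: row 2 has {2}; col 4 has {1,3,5}; box has {1,2,6} → only 4 remains.
F2 = 5: row 2 has {2,4}; col 6 has {1,2,3}; box has {1,2,4,6} → only 5 remains.
D3 = 6: row 3 has {3,4}; col 4 has {1,3,4,5}; box has {1,2,3,4,5} → only 6 remains.
E5 = 5: row 5 has {3}; col 5 has {1,2,4,6}; box has {1,3} → only 5 remains.
D6 = 2: row 6 has {1,3,5}; col 4 has {1,3,4,5,6}; box has {1,3,5} → only 2 remains.
B1 = 3: row 1 has {1,2,4,5,6}; col 2 has {2,5}; box has {2,4,5} → only 3 remains.

3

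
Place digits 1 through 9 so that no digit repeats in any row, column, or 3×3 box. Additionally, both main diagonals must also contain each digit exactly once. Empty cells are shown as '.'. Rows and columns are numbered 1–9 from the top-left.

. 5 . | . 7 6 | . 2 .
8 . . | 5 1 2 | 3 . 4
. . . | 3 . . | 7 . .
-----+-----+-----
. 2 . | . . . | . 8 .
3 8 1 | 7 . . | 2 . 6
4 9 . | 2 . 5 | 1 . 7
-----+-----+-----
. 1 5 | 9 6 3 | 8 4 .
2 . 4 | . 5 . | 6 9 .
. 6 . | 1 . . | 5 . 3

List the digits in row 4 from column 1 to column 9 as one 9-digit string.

R1C1 = 1: row 1 has {2,5,6,7}; col 1 has {2,3,4,8}; box has {5,8}; main diagonal has {3,5,8,9} → only 1 remains.
R1C7 = 9: row 1 has {1,2,5,6,7}; col 7 has {1,2,3,5,6,7,8}; box has {2,3,4,7} → only 9 remains.
R1C9 = 8: row 1 has {1,2,5,6,7,9}; col 9 has {3,4,6,7}; box has {2,3,4,7,9}; anti-diagonal has {2,5,7} → only 8 remains.
R2C2 = 7: row 2 has {1,2,3,4,5,8}; col 2 has {1,2,5,6,8,9}; box has {1,5,8}; main diagonal has {1,3,5,8,9} → only 7 remains.
R2C8 = 6: row 2 has {1,2,3,4,5,7,8}; col 8 has {2,4,8,9}; box has {2,3,4,7,8,9}; anti-diagonal has {2,5,7,8} → only 6 remains.
R3C2 = 4: row 3 has {3,7}; col 2 has {1,2,5,6,7,8,9}; box has {1,5,7,8} → only 4 remains.
R4C7 = 4: row 4 has {2,8}; col 7 has {1,2,3,5,6,7,8,9}; box has {1,2,6,7,8} → only 4 remains.
R5C5 = 4: row 5 has {1,2,3,6,7,8}; col 5 has {1,5,6,7}; box has {2,5,7}; main diagonal has {1,3,5,7,8,9}; anti-diagonal has {2,5,6,7,8} → only 4 remains.
R5C6 = 9: row 5 has {1,2,3,4,6,7,8}; col 6 has {2,3,5,6}; box has {2,4,5,7} → only 9 remains.
R5C8 = 5: row 5 has {1,2,3,4,6,7,8,9}; col 8 has {2,4,6,8,9}; box has {1,2,4,6,7,8} → only 5 remains.
R6C3 = 6: row 6 has {1,2,4,5,7,9}; col 3 has {1,4,5}; box has {1,2,3,4,8,9} → only 6 remains.
R6C8 = 3: row 6 has {1,2,4,5,6,7,9}; col 8 has {2,4,5,6,8,9}; box has {1,2,4,5,6,7,8} → only 3 remains.
R7C1 = 7: row 7 has {1,3,4,5,6,8,9}; col 1 has {1,2,3,4,8}; box has {1,2,4,5,6} → only 7 remains.
R7C9 = 2: row 7 has {1,3,4,5,6,7,8,9}; col 9 has {3,4,6,7,8}; box has {3,4,5,6,8,9} → only 2 remains.
R8C2 = 3: row 8 has {2,4,5,6,9}; col 2 has {1,2,4,5,6,7,8,9}; box has {1,2,4,5,6,7}; anti-diagonal has {2,4,5,6,7,8} → only 3 remains.
R8C4 = 8: row 8 has {2,3,4,5,6,9}; col 4 has {1,2,3,5,7,9}; box has {1,3,5,6,9} → only 8 remains.
R8C6 = 7: row 8 has {2,3,4,5,6,8,9}; col 6 has {2,3,5,6,9}; box has {1,3,5,6,8,9} → only 7 remains.
R8C9 = 1: row 8 has {2,3,4,5,6,7,8,9}; col 9 has {2,3,4,6,7,8}; box has {2,3,4,5,6,8,9} → only 1 remains.
R9C1 = 9: row 9 has {1,3,5,6}; col 1 has {1,2,3,4,7,8}; box has {1,2,3,4,5,6,7}; anti-diagonal has {2,3,4,5,6,7,8} → only 9 remains.
R9C3 = 8: row 9 has {1,3,5,6,9}; col 3 has {1,4,5,6}; box has {1,2,3,4,5,6,7,9} → only 8 remains.
R9C5 = 2: row 9 has {1,3,5,6,8,9}; col 5 has {1,4,5,6,7}; box has {1,3,5,6,7,8,9} → only 2 remains.
R9C6 = 4: row 9 has {1,2,3,5,6,8,9}; col 6 has {2,3,5,6,7,9}; box has {1,2,3,5,6,7,8,9} → only 4 remains.
R9C8 = 7: row 9 has {1,2,3,4,5,6,8,9}; col 8 has {2,3,4,5,6,8,9}; box has {1,2,3,4,5,6,8,9} → only 7 remains.
R1C3 = 3: row 1 has {1,2,5,6,7,8,9}; col 3 has {1,4,5,6,8}; box has {1,4,5,7,8} → only 3 remains.
R1C4 = 4: row 1 has {1,2,3,5,6,7,8,9}; col 4 has {1,2,3,5,7,8,9}; box has {1,2,3,5,6,7} → only 4 remains.
R2C3 = 9: row 2 has {1,2,3,4,5,6,7,8}; col 3 has {1,3,4,5,6,8}; box has {1,3,4,5,7,8} → only 9 remains.
R3C1 = 6: row 3 has {3,4,7}; col 1 has {1,2,3,4,7,8,9}; box has {1,3,4,5,7,8,9} → only 6 remains.
R3C3 = 2: row 3 has {3,4,6,7}; col 3 has {1,3,4,5,6,8,9}; box has {1,3,4,5,6,7,8,9}; main diagonal has {1,3,4,5,7,8,9} → only 2 remains.
R3C6 = 8: row 3 has {2,3,4,6,7}; col 6 has {2,3,4,5,6,7,9}; box has {1,2,3,4,5,6,7} → only 8 remains.
R3C8 = 1: row 3 has {2,3,4,6,7,8}; col 8 has {2,3,4,5,6,7,8,9}; box has {2,3,4,6,7,8,9} → only 1 remains.
R3C9 = 5: row 3 has {1,2,3,4,6,7,8}; col 9 has {1,2,3,4,6,7,8}; box has {1,2,3,4,6,7,8,9} → only 5 remains.
R4C1 = 5: row 4 has {2,4,8}; col 1 has {1,2,3,4,6,7,8,9}; box has {1,2,3,4,6,8,9} → only 5 remains.
R4C3 = 7: row 4 has {2,4,5,8}; col 3 has {1,2,3,4,5,6,8,9}; box has {1,2,3,4,5,6,8,9} → only 7 remains.
R4C4 = 6: row 4 has {2,4,5,7,8}; col 4 has {1,2,3,4,5,7,8,9}; box has {2,4,5,7,9}; main diagonal has {1,2,3,4,5,7,8,9} → only 6 remains.
R4C5 = 3: row 4 has {2,4,5,6,7,8}; col 5 has {1,2,4,5,6,7}; box has {2,4,5,6,7,9} → only 3 remains.
R4C6 = 1: row 4 has {2,3,4,5,6,7,8}; col 6 has {2,3,4,5,6,7,8,9}; box has {2,3,4,5,6,7,9}; anti-diagonal has {2,3,4,5,6,7,8,9} → only 1 remains.
R4C9 = 9: row 4 has {1,2,3,4,5,6,7,8}; col 9 has {1,2,3,4,5,6,7,8}; box has {1,2,3,4,5,6,7,8} → only 9 remains.

527631489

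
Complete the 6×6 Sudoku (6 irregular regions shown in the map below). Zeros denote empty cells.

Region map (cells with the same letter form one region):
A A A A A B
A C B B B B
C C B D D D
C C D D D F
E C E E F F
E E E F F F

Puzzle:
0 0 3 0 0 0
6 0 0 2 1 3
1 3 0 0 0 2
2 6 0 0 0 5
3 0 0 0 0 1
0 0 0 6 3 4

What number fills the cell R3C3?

4

R1C6 = 6: row 1 has {3}; col 6 has {1,2,3,4,5}; region has {1,2,3} → only 6 remains.
R4C5 = 4: row 4 has {2,5,6}; col 5 has {1,3}; region has {2} → only 4 remains.
R5C5 = 2: row 5 has {1,3}; col 5 has {1,3,4}; region has {1,3,4,5,6} → only 2 remains.
R6C1 = 5: row 6 has {3,4,6}; col 1 has {1,2,3,6}; region has {3} → only 5 remains.
R1C1 = 4: row 1 has {3,6}; col 1 has {1,2,3,5,6}; region has {3,6} → only 4 remains.
R1C5 = 5: row 1 has {3,4,6}; col 5 has {1,2,3,4}; region has {3,4,6} → only 5 remains.
R3C4 = 5: row 3 has {1,2,3}; col 4 has {2,6}; region has {2,4} → only 5 remains.
R3C5 = 6: row 3 has {1,2,3,5}; col 5 has {1,2,3,4,5}; region has {2,4,5} → only 6 remains.
R4C3 = 1: row 4 has {2,4,5,6}; col 3 has {3}; region has {2,4,5,6} → only 1 remains.
R4C4 = 3: row 4 has {1,2,4,5,6}; col 4 has {2,5,6}; region has {1,2,4,5,6} → only 3 remains.
R5C4 = 4: row 5 has {1,2,3}; col 4 has {2,3,5,6}; region has {3,5} → only 4 remains.
R6C3 = 2: row 6 has {3,4,5,6}; col 3 has {1,3}; region has {3,4,5} → only 2 remains.
R1C4 = 1: row 1 has {3,4,5,6}; col 4 has {2,3,4,5,6}; region has {3,4,5,6} → only 1 remains.
R3C3 = 4: row 3 has {1,2,3,5,6}; col 3 has {1,2,3}; region has {1,2,3,6} → only 4 remains.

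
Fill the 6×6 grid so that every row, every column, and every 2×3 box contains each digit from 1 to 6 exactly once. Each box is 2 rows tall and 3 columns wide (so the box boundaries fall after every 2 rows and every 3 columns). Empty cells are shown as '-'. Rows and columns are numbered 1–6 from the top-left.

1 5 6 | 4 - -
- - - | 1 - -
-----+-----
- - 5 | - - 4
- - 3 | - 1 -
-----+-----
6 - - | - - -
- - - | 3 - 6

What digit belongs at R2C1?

3

R3C1 = 2 (sole candidate).
R3C4 = 6 (sole candidate).
R3C5 = 3 (sole candidate).
R4C1 = 4 (sole candidate).
R4C2 = 6 (sole candidate).
R6C1 = 5 (sole candidate).
R1C5 = 2 (sole candidate).
R1C6 = 3 (sole candidate).
R2C1 = 3: row 2 has {1}; col 1 has {1,2,4,5,6}; box has {1,5,6} → only 3 remains.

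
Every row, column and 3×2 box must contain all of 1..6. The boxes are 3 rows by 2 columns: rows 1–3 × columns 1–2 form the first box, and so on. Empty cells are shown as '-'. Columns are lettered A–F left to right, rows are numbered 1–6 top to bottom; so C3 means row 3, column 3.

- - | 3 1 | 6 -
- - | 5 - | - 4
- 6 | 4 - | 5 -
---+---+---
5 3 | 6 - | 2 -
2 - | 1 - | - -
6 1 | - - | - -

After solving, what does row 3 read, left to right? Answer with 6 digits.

A1 = 4: row 1 has {1,3,6}; col 1 has {2,5,6}; box has {6} → only 4 remains.
F1 = 2: row 1 has {1,3,4,6}; col 6 has {4}; box has {4,5,6} → only 2 remains.
B2 = 2: row 2 has {4,5}; col 2 has {1,3,6}; box has {4,6} → only 2 remains.
D2 = 6: row 2 has {2,4,5}; col 4 has {1}; box has {1,3,4,5} → only 6 remains.
D3 = 2: row 3 has {4,5,6}; col 4 has {1,6}; box has {1,3,4,5,6} → only 2 remains.
D4 = 4: row 4 has {2,3,5,6}; col 4 has {1,2,6}; box has {1,6} → only 4 remains.
F4 = 1: row 4 has {2,3,4,5,6}; col 6 has {2,4}; box has {2} → only 1 remains.
B5 = 4: row 5 has {1,2}; col 2 has {1,2,3,6}; box has {1,2,3,5,6} → only 4 remains.
E5 = 3: row 5 has {1,2,4}; col 5 has {2,5,6}; box has {1,2} → only 3 remains.
C6 = 2: row 6 has {1,6}; col 3 has {1,3,4,5,6}; box has {1,4,6} → only 2 remains.
E6 = 4: row 6 has {1,2,6}; col 5 has {2,3,5,6}; box has {1,2,3} → only 4 remains.
F6 = 5: row 6 has {1,2,4,6}; col 6 has {1,2,4}; box has {1,2,3,4} → only 5 remains.
B1 = 5: row 1 has {1,2,3,4,6}; col 2 has {1,2,3,4,6}; box has {2,4,6} → only 5 remains.
E2 = 1: row 2 has {2,4,5,6}; col 5 has {2,3,4,5,6}; box has {2,4,5,6} → only 1 remains.
F3 = 3: row 3 has {2,4,5,6}; col 6 has {1,2,4,5}; box has {1,2,4,5,6} → only 3 remains.
D5 = 5: row 5 has {1,2,3,4}; col 4 has {1,2,4,6}; box has {1,2,4,6} → only 5 remains.
F5 = 6: row 5 has {1,2,3,4,5}; col 6 has {1,2,3,4,5}; box has {1,2,3,4,5} → only 6 remains.
D6 = 3: row 6 has {1,2,4,5,6}; col 4 has {1,2,4,5,6}; box has {1,2,4,5,6} → only 3 remains.
A2 = 3: row 2 has {1,2,4,5,6}; col 1 has {2,4,5,6}; box has {2,4,5,6} → only 3 remains.
A3 = 1: row 3 has {2,3,4,5,6}; col 1 has {2,3,4,5,6}; box has {2,3,4,5,6} → only 1 remains.

164253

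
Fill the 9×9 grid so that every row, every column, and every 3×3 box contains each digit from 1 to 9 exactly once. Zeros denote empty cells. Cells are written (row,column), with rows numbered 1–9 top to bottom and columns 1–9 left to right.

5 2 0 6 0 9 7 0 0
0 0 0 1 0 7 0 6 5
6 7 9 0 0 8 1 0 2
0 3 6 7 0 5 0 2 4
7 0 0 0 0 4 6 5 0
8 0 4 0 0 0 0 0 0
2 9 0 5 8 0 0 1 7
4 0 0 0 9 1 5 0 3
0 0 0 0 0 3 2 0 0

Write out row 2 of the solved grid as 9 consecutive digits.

348127965

(1,9) = 8: row 1 has {2,5,6,7,9}; col 9 has {2,3,4,5,7}; box has {1,2,5,6,7} → only 8 remains.
(2,1) = 3: row 2 has {1,5,6,7}; col 1 has {2,4,5,6,7,8}; box has {2,5,6,7,9} → only 3 remains.
(2,3) = 8: row 2 has {1,3,5,6,7}; col 3 has {4,6,9}; box has {2,3,5,6,7,9} → only 8 remains.
(4,5) = 1: row 4 has {2,3,4,5,6,7}; col 5 has {8,9}; box has {4,5,7} → only 1 remains.
(5,2) = 1: row 5 has {4,5,6,7}; col 2 has {2,3,7,9}; box has {3,4,6,7,8} → only 1 remains.
(5,3) = 2: row 5 has {1,4,5,6,7}; col 3 has {4,6,8,9}; box has {1,3,4,6,7,8} → only 2 remains.
(5,5) = 3: row 5 has {1,2,4,5,6,7}; col 5 has {1,8,9}; box has {1,4,5,7} → only 3 remains.
(5,9) = 9: row 5 has {1,2,3,4,5,6,7}; col 9 has {2,3,4,5,7,8}; box has {2,4,5,6} → only 9 remains.
(6,2) = 5: row 6 has {4,8}; col 2 has {1,2,3,7,9}; box has {1,2,3,4,6,7,8} → only 5 remains.
(6,7) = 3: row 6 has {4,5,8}; col 7 has {1,2,5,6,7}; box has {2,4,5,6,9} → only 3 remains.
(6,8) = 7: row 6 has {3,4,5,8}; col 8 has {1,2,5,6}; box has {2,3,4,5,6,9} → only 7 remains.
(6,9) = 1: row 6 has {3,4,5,7,8}; col 9 has {2,3,4,5,7,8,9}; box has {2,3,4,5,6,7,9} → only 1 remains.
(7,3) = 3: row 7 has {1,2,5,7,8,9}; col 3 has {2,4,6,8,9}; box has {2,4,9} → only 3 remains.
(7,6) = 6: row 7 has {1,2,3,5,7,8,9}; col 6 has {1,3,4,5,7,8,9}; box has {1,3,5,8,9} → only 6 remains.
(7,7) = 4: row 7 has {1,2,3,5,6,7,8,9}; col 7 has {1,2,3,5,6,7}; box has {1,2,3,5,7} → only 4 remains.
(8,3) = 7: row 8 has {1,3,4,5,9}; col 3 has {2,3,4,6,8,9}; box has {2,3,4,9} → only 7 remains.
(8,4) = 2: row 8 has {1,3,4,5,7,9}; col 4 has {1,5,6,7}; box has {1,3,5,6,8,9} → only 2 remains.
(8,8) = 8: row 8 has {1,2,3,4,5,7,9}; col 8 has {1,2,5,6,7}; box has {1,2,3,4,5,7} → only 8 remains.
(9,1) = 1: row 9 has {2,3}; col 1 has {2,3,4,5,6,7,8}; box has {2,3,4,7,9} → only 1 remains.
(9,3) = 5: row 9 has {1,2,3}; col 3 has {2,3,4,6,7,8,9}; box has {1,2,3,4,7,9} → only 5 remains.
(9,4) = 4: row 9 has {1,2,3,5}; col 4 has {1,2,5,6,7}; box has {1,2,3,5,6,8,9} → only 4 remains.
(9,5) = 7: row 9 has {1,2,3,4,5}; col 5 has {1,3,8,9}; box has {1,2,3,4,5,6,8,9} → only 7 remains.
(9,8) = 9: row 9 has {1,2,3,4,5,7}; col 8 has {1,2,5,6,7,8}; box has {1,2,3,4,5,7,8} → only 9 remains.
(9,9) = 6: row 9 has {1,2,3,4,5,7,9}; col 9 has {1,2,3,4,5,7,8,9}; box has {1,2,3,4,5,7,8,9} → only 6 remains.
(1,3) = 1: row 1 has {2,5,6,7,8,9}; col 3 has {2,3,4,5,6,7,8,9}; box has {2,3,5,6,7,8,9} → only 1 remains.
(1,5) = 4: row 1 has {1,2,5,6,7,8,9}; col 5 has {1,3,7,8,9}; box has {1,6,7,8,9} → only 4 remains.
(1,8) = 3: row 1 has {1,2,4,5,6,7,8,9}; col 8 has {1,2,5,6,7,8,9}; box has {1,2,5,6,7,8} → only 3 remains.
(2,2) = 4: row 2 has {1,3,5,6,7,8}; col 2 has {1,2,3,5,7,9}; box has {1,2,3,5,6,7,8,9} → only 4 remains.
(2,5) = 2: row 2 has {1,3,4,5,6,7,8}; col 5 has {1,3,4,7,8,9}; box has {1,4,6,7,8,9} → only 2 remains.
(2,7) = 9: row 2 has {1,2,3,4,5,6,7,8}; col 7 has {1,2,3,4,5,6,7}; box has {1,2,3,5,6,7,8} → only 9 remains.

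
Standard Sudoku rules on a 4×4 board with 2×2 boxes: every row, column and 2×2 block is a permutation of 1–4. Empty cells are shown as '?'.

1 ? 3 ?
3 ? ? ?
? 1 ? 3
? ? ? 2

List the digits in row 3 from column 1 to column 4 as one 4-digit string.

2143

R1C4 = 4 (sole candidate).
R2C4 = 1 (sole candidate).
R3C3 = 4: row 3 has {1,3}; col 3 has {3}; box has {2,3} → only 4 remains.
R4C1 = 4 (sole candidate).
R4C2 = 3 (sole candidate).
R4C3 = 1 (sole candidate).
R1C2 = 2 (sole candidate).
R2C2 = 4 (sole candidate).
R2C3 = 2 (sole candidate).
R3C1 = 2: row 3 has {1,3,4}; col 1 has {1,3,4}; box has {1,3,4} → only 2 remains.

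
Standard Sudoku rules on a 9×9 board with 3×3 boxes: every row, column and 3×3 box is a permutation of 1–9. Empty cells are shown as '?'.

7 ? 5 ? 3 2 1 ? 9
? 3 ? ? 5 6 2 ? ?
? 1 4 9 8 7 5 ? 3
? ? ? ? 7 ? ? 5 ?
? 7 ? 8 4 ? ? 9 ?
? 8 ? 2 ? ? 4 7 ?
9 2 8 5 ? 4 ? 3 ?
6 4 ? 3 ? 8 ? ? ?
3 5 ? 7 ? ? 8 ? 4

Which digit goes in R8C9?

5

R1C2 = 6 (sole candidate).
R1C4 = 4 (sole candidate).
R1C8 = 8 (sole candidate).
R2C1 = 8 (sole candidate).
R2C3 = 9 (sole candidate).
R2C4 = 1 (sole candidate).
R2C8 = 4 (sole candidate).
R2C9 = 7 (sole candidate).
R3C1 = 2 (sole candidate).
R3C8 = 6 (sole candidate).
R4C2 = 9 (sole candidate).
R4C4 = 6 (sole candidate).
R4C7 = 3 (sole candidate).
R5C7 = 6 (sole candidate).
R6C9 = 1 (sole candidate).
R7C7 = 7 (sole candidate).
R7C9 = 6 (sole candidate).
R8C7 = 9 (sole candidate).
R9C3 = 1 (sole candidate).
R9C6 = 9 (sole candidate).
R9C8 = 2 (sole candidate).
R4C3 = 2 (sole candidate).
R4C6 = 1 (sole candidate).
R4C9 = 8 (sole candidate).
R5C3 = 3 (sole candidate).
R5C6 = 5 (sole candidate).
R5C9 = 2 (sole candidate).
R6C1 = 5 (sole candidate).
R6C3 = 6 (sole candidate).
R6C5 = 9 (sole candidate).
R6C6 = 3 (sole candidate).
R7C5 = 1 (sole candidate).
R8C3 = 7 (sole candidate).
R8C5 = 2 (sole candidate).
R8C8 = 1 (sole candidate).
R8C9 = 5: row 8 has {1,2,3,4,6,7,8,9}; col 9 has {1,2,3,4,6,7,8,9}; box has {1,2,3,4,6,7,8,9} → only 5 remains.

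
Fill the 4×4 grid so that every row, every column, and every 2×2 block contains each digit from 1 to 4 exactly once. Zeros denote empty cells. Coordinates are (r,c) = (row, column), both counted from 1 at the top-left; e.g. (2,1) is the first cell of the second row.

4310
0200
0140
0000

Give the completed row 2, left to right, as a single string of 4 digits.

1234

(1,4) = 2: row 1 has {1,3,4}; col 4 has {}; box has {1} → only 2 remains.
(2,1) = 1: row 2 has {2}; col 1 has {4}; box has {2,3,4} → only 1 remains.
(2,3) = 3: row 2 has {1,2}; col 3 has {1,4}; box has {1,2} → only 3 remains.
(2,4) = 4: row 2 has {1,2,3}; col 4 has {2}; box has {1,2,3} → only 4 remains.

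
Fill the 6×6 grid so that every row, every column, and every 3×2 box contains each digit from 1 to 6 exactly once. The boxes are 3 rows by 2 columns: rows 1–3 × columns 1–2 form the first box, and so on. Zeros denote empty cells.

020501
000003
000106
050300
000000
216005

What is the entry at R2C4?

R1C5 = 4: row 1 has {1,2,5}; col 5 has {}; box has {1,3,6} → only 4 remains.
R6C4 = 4: row 6 has {1,2,5,6}; col 4 has {1,3,5}; box has {3,6} → only 4 remains.
R6C5 = 3: row 6 has {1,2,4,5,6}; col 5 has {4}; box has {5} → only 3 remains.
R1C3 = 3: row 1 has {1,2,4,5}; col 3 has {6}; box has {1,5} → only 3 remains.
R5C4 = 2: row 5 has {}; col 4 has {1,3,4,5}; box has {3,4,6} → only 2 remains.
R5C6 = 4: row 5 has {2}; col 6 has {1,3,5,6}; box has {3,5} → only 4 remains.
R1C1 = 6: row 1 has {1,2,3,4,5}; col 1 has {2}; box has {2} → only 6 remains.
R2C2 = 4: row 2 has {3}; col 2 has {1,2,5}; box has {2,6} → only 4 remains.
R2C3 = 2: row 2 has {3,4}; col 3 has {3,6}; box has {1,3,5} → only 2 remains.
R2C4 = 6: row 2 has {2,3,4}; col 4 has {1,2,3,4,5}; box has {1,2,3,5} → only 6 remains.

6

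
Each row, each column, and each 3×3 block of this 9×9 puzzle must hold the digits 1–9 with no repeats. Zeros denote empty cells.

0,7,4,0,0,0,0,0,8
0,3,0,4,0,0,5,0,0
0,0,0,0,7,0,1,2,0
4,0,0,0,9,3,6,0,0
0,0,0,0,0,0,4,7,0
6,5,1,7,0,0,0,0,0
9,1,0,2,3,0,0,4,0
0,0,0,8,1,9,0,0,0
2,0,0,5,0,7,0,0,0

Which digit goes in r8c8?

r4c4 = 1 (sole candidate).
r5c4 = 6 (sole candidate).
r7c6 = 6 (sole candidate).
r9c5 = 4 (sole candidate).
r2c9 = 7 (hidden single in row 2).
r7c9 = 5 (sole candidate).
r4c9 = 2 (sole candidate).
r4c2 = 8 (sole candidate).
r4c3 = 7 (sole candidate).
r4c8 = 5 (sole candidate).
r5c1 = 3 (sole candidate).
r7c3 = 8 (sole candidate).
r7c7 = 7 (sole candidate).
r9c2 = 6 (sole candidate).
r9c3 = 3 (sole candidate).
r3c2 = 9 (sole candidate).
r3c4 = 3 (sole candidate).
r5c2 = 2 (sole candidate).
r5c3 = 9 (sole candidate).
r5c9 = 1 (sole candidate).
r8c2 = 4 (sole candidate).
r8c3 = 5 (sole candidate).
r9c9 = 9 (sole candidate).
r1c4 = 9 (sole candidate).
r1c7 = 3 (sole candidate).
r1c8 = 6 (sole candidate).
r2c8 = 9 (sole candidate).
r3c3 = 6 (sole candidate).
r3c9 = 4 (sole candidate).
r6c9 = 3 (sole candidate).
r8c1 = 7 (sole candidate).
r8c7 = 2 (sole candidate).
r8c8 = 3: row 8 has {1,2,4,5,7,8,9}; col 8 has {2,4,5,6,7,9}; box has {2,4,5,7,9} → only 3 remains.

3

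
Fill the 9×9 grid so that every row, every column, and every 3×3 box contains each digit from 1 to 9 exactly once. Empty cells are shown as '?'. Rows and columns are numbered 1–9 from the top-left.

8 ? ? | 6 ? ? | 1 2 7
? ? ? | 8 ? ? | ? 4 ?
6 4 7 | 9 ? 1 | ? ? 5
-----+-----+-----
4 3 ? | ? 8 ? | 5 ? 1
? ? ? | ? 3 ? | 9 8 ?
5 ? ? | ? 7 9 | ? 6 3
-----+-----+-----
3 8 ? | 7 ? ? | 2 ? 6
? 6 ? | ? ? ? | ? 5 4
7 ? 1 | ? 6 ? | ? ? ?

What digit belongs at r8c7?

7

r2c9 = 9 (sole candidate).
r3c5 = 2 (sole candidate).
r3c8 = 3 (sole candidate).
r4c4 = 2 (sole candidate).
r4c6 = 6 (sole candidate).
r4c8 = 7 (sole candidate).
r5c9 = 2 (sole candidate).
r6c7 = 4 (sole candidate).
r9c8 = 9 (sole candidate).
r9c9 = 8 (sole candidate).
r2c5 = 5 (sole candidate).
r2c7 = 6 (sole candidate).
r3c7 = 8 (sole candidate).
r4c3 = 9 (sole candidate).
r5c1 = 1 (sole candidate).
r5c2 = 7 (sole candidate).
r5c3 = 6 (sole candidate).
r6c2 = 2 (sole candidate).
r6c3 = 8 (sole candidate).
r6c4 = 1 (sole candidate).
r7c8 = 1 (sole candidate).
r8c3 = 2 (sole candidate).
r8c4 = 3 (sole candidate).
r8c6 = 8 (sole candidate).
r8c7 = 7: row 8 has {2,3,4,5,6,8}; col 7 has {1,2,4,5,6,8,9}; box has {1,2,4,5,6,8,9} → only 7 remains.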